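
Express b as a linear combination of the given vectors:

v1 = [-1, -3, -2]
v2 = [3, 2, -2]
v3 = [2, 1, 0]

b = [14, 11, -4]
c1 = -1, c2 = 3, c3 = 2

b = -1·v1 + 3·v2 + 2·v3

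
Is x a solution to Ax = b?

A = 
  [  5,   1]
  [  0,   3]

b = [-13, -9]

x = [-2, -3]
Yes

Ax = [-13, -9] = b ✓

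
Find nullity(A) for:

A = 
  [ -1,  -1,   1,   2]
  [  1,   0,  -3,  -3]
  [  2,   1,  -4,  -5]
nullity(A) = 2

Row reduce:
R2 → R2 + (1)·R1
R3 → R3 + (2)·R1
R3 → R3 - (1)·R2
REF = 
  [ -1,  -1,   1,   2]
  [  0,  -1,  -2,  -1]
  [  0,   0,   0,   0]
Pivot columns: 1, 2 → 2 pivots.
rank(A) = 2, so nullity(A) = 4 - 2 = 2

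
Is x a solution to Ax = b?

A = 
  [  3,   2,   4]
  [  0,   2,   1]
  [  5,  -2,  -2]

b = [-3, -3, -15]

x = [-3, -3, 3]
Yes

Ax = [-3, -3, -15] = b ✓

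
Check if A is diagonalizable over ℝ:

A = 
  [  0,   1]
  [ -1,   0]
No

tr(A) = 0, det(A) = 1
Characteristic polynomial: λ² - tr(A)λ + det(A) = λ² + 1
λ² + 1 = 0  ⇒  λ = (0 ± √((0)² - 4·(1)))/2 = (0 ± √(-4))/2
  = i,  -i
Eigenvalues: i, -i  (≈ 0 + 1i, 0 - 1i)
Has complex eigenvalues (not diagonalizable over ℝ).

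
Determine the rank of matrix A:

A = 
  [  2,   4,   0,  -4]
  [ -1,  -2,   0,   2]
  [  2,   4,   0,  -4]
rank(A) = 1

Row reduce:
R2 → R2 + (1/2)·R1
R3 → R3 - (1)·R1
REF = 
  [  2,   4,   0,  -4]
  [  0,   0,   0,   0]
  [  0,   0,   0,   0]
Pivot columns: 1 → 1 pivot.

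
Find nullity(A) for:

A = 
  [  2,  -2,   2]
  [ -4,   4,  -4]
nullity(A) = 2

Row reduce:
R2 → R2 + (2)·R1
REF = 
  [  2,  -2,   2]
  [  0,   0,   0]
Pivot columns: 1 → 1 pivot.
rank(A) = 1, so nullity(A) = 3 - 1 = 2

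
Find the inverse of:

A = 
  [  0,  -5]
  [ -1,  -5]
det(A) = (0)(-5) - (-5)(-1) = -5
For a 2×2 matrix, A⁻¹ = (1/det(A)) · [[d, -b], [-c, a]]
    = (-1/5) · [[-5, 5], [1, 0]]

A⁻¹ = 
  [   1,   -1]
  [-1/5,    0]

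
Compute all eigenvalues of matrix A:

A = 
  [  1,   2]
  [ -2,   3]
λ = 2 + i√3, 2 - i√3  (≈ 2 + 1.732i, 2 - 1.732i)

tr(A) = 4, det(A) = 7
Characteristic polynomial: λ² - tr(A)λ + det(A) = λ² - 4λ + 7
λ² - 4λ + 7 = 0  ⇒  λ = (4 ± √((-4)² - 4·(7)))/2 = (4 ± √(-12))/2
  = 2 + i√3,  2 - i√3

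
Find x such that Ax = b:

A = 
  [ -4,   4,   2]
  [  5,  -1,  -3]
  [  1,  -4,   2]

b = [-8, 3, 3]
Row reduce the augmented matrix [A|b]:
R2 → R2 + (5/4)·R1
R3 → R3 + (1/4)·R1
R3 → R3 + (3/4)·R2
REF = 
  [   -4,     4,     2,    -8]
  [    0,     4,  -1/2,    -7]
  [    0,     0,  17/8, -17/4]

Back-substitution:
x₃ = (-17/4) / (17/8) = -2
x₂ = (-7 - (-1/2)(-2)) / 4 = -2
x₁ = (-8 - (4)(-2) - (2)(-2)) / (-4) = -1

x = [-1, -2, -2]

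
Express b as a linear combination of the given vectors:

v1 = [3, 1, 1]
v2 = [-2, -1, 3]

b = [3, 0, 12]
c1 = 3, c2 = 3

b = 3·v1 + 3·v2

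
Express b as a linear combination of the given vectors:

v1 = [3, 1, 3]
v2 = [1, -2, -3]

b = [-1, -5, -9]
c1 = -1, c2 = 2

b = -1·v1 + 2·v2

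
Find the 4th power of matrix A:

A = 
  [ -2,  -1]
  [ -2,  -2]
A^4 = 
  [ 68,  48]
  [ 96,  68]

A² = A·A:
A²[1,1] = (-2)(-2) + (-1)(-2) = 6
A²[1,2] = (-2)(-1) + (-1)(-2) = 4
A²[2,1] = (-2)(-2) + (-2)(-2) = 8
A²[2,2] = (-2)(-1) + (-2)(-2) = 6
A² = 
  [  6,   4]
  [  8,   6]

A^3 = A^2·A:
A^3[1,1] = (6)(-2) + (4)(-2) = -20
A^3[1,2] = (6)(-1) + (4)(-2) = -14
A^3[2,1] = (8)(-2) + (6)(-2) = -28
A^3[2,2] = (8)(-1) + (6)(-2) = -20
A^3 = 
  [-20, -14]
  [-28, -20]

A^4 = A^3·A:
A^4[1,1] = (-20)(-2) + (-14)(-2) = 68
A^4[1,2] = (-20)(-1) + (-14)(-2) = 48
A^4[2,1] = (-28)(-2) + (-20)(-2) = 96
A^4[2,2] = (-28)(-1) + (-20)(-2) = 68
A^4 = 
  [ 68,  48]
  [ 96,  68]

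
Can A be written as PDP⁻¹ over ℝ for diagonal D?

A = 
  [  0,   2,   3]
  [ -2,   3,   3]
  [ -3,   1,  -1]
No

Characteristic polynomial: det(λI - A) = λ³ - 2λ² + 7λ + 1
By the rational root theorem any rational root is an integer dividing 1; none of those is a root, so p(λ) has no rational roots and hence (being an irreducible cubic) no repeated roots.
Discriminant of the cubic: Δ = -1423
Δ < 0 ⇒ one real eigenvalue and a complex-conjugate pair: λ ≈ 1.069 + 2.48i, 1.069 - 2.48i, -0.1371
Has complex eigenvalues (not diagonalizable over ℝ).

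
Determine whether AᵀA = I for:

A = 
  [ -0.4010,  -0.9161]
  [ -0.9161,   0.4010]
Yes

AᵀA = 
  [  1,   0]
  [  0,   1]
≈ I (equal to I up to the 4-dp rounding of the entries)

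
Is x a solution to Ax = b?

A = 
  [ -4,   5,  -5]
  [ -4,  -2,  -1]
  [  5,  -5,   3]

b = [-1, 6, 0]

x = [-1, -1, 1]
No

Ax = [-6, 5, 3] ≠ b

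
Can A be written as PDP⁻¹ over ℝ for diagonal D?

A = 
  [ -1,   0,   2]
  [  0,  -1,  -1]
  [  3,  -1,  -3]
Yes

Characteristic polynomial: det(λI - A) = λ³ + 5λ² - 4
Testing integer divisors of the constant term: p(-1) = 0, so (λ + 1) is a factor:
p(λ) = (λ + 1)(λ² + 4λ - 4)
λ² + 4λ - 4 = 0  ⇒  λ = (-4 ± √((4)² - 4·(-4)))/2 = (-4 ± √(32))/2
  = -2 + 2√2,  -2 - 2√2
Eigenvalues: -1, -2 + 2√2, -2 - 2√2  (≈ -1, 0.8284, -4.828)
The two irrational eigenvalues are distinct (simple), so each has alg. mult. = geom. mult. = 1.
λ=-1: alg. mult. = 1, geom. mult. = 3 - rank(A - (-1)I) = 3 - 2 = 1
Sum of geometric multiplicities equals n, so A has n independent eigenvectors.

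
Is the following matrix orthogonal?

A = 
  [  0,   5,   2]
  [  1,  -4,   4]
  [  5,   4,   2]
No

AᵀA = 
  [ 26,  16,  14]
  [ 16,  57,   2]
  [ 14,   2,  24]
≠ I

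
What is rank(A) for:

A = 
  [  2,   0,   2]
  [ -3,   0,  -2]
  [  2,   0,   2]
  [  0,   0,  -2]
Row reduce:
R2 → R2 + (3/2)·R1
R3 → R3 - (1)·R1
R4 → R4 + (2)·R2
REF = 
  [  2,   0,   2]
  [  0,   0,   1]
  [  0,   0,   0]
  [  0,   0,   0]
Pivot columns: 1, 3 → 2 pivots.

rank(A) = 2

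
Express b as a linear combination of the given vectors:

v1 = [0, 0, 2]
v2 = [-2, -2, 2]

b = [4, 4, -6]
c1 = -1, c2 = -2

b = -1·v1 + -2·v2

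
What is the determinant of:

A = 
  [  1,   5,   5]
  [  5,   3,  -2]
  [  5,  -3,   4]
-294

Cofactor expansion along row 1:
det(A) = (1)·((3)(4) - (-2)(-3)) - (5)·((5)(4) - (-2)(5)) + (5)·((5)(-3) - (3)(5))
  = (1)(6) - (5)(30) + (5)(-30)
  = -294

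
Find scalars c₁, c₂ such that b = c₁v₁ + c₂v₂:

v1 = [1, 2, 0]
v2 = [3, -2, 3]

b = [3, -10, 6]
c1 = -3, c2 = 2

b = -3·v1 + 2·v2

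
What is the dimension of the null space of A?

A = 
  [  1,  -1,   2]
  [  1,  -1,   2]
nullity(A) = 2

Row reduce:
R2 → R2 - (1)·R1
REF = 
  [  1,  -1,   2]
  [  0,   0,   0]
Pivot columns: 1 → 1 pivot.
rank(A) = 1, so nullity(A) = 3 - 1 = 2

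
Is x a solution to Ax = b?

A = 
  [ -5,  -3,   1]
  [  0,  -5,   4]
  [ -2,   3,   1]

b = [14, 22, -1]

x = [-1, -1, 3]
No

Ax = [11, 17, 2] ≠ b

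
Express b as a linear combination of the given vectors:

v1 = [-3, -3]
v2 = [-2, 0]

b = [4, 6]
c1 = -2, c2 = 1

b = -2·v1 + 1·v2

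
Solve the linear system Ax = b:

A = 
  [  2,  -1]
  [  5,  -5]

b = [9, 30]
Row reduce the augmented matrix [A|b]:
R2 → R2 - (5/2)·R1
REF = 
  [   2,   -1,    9]
  [   0, -5/2, 15/2]

Back-substitution:
x₂ = (15/2) / (-5/2) = -3
x₁ = (9 - (-1)(-3)) / 2 = 3

x = [3, -3]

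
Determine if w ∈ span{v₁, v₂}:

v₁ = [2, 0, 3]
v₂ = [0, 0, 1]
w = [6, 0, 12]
Yes

Form the augmented matrix and row-reduce:
[v₁|v₂|w] = 
  [  2,   0,   6]
  [  0,   0,   0]
  [  3,   1,  12]
R3 → R3 - (3/2)·R1
Swap R2 ↔ R3
REF = 
  [  2,   0,   6]
  [  0,   1,   3]
  [  0,   0,   0]

No row of the form [0 0 | nonzero], so the system is consistent. Back-substitution gives c₁ = 3, c₂ = 3: w = (3)·v₁ + (3)·v₂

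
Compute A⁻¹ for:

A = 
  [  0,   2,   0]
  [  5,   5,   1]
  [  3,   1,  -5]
det(A) = (0)·((5)(-5) - (1)(1)) - (2)·((5)(-5) - (1)(3)) + (0)·((5)(1) - (5)(3))
  = (0)(-26) - (2)(-28) + (0)(-10)
  = 56
det(A) = 56 ≠ 0, so A is invertible.

Cofactors Cᵢⱼ = (-1)ⁱ⁺ʲ·Mᵢⱼ:
C = 
  [-26,  28, -10]
  [ 10,   0,   6]
  [  2,   0, -10]

adj(A) = Cᵀ:
adj(A) = 
  [-26,  10,   2]
  [ 28,   0,   0]
  [-10,   6, -10]

A⁻¹ = (1/56) · adj(A):
A⁻¹ = 
  [-13/28,   5/28,   1/28]
  [   1/2,      0,      0]
  [ -5/28,   3/28,  -5/28]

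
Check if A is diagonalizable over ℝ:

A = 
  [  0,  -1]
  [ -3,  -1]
Yes

tr(A) = -1, det(A) = -3
Characteristic polynomial: λ² - tr(A)λ + det(A) = λ² + λ - 3
λ² + λ - 3 = 0  ⇒  λ = (-1 ± √((1)² - 4·(-3)))/2 = (-1 ± √(13))/2
  = (-1 + √13)/2,  (-1 - √13)/2
Eigenvalues: (-1 + √13)/2, (-1 - √13)/2  (≈ 1.303, -2.303)
The two irrational eigenvalues are distinct (simple), so each has alg. mult. = geom. mult. = 1.
Sum of geometric multiplicities equals n, so A has n independent eigenvectors.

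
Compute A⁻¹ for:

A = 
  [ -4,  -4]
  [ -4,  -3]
det(A) = (-4)(-3) - (-4)(-4) = -4
For a 2×2 matrix, A⁻¹ = (1/det(A)) · [[d, -b], [-c, a]]
    = (-1/4) · [[-3, 4], [4, -4]]

A⁻¹ = 
  [3/4,  -1]
  [ -1,   1]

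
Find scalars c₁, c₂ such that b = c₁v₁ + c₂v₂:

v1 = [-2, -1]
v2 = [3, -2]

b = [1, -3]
c1 = 1, c2 = 1

b = 1·v1 + 1·v2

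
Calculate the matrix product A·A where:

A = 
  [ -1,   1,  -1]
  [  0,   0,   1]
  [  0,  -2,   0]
A² = A·A:
A²[1,1] = (-1)(-1) + (1)(0) + (-1)(0) = 1
A²[1,2] = (-1)(1) + (1)(0) + (-1)(-2) = 1
A²[1,3] = (-1)(-1) + (1)(1) + (-1)(0) = 2
A²[2,1] = (0)(-1) + (0)(0) + (1)(0) = 0
A²[2,2] = (0)(1) + (0)(0) + (1)(-2) = -2
A²[2,3] = (0)(-1) + (0)(1) + (1)(0) = 0
A²[3,1] = (0)(-1) + (-2)(0) + (0)(0) = 0
A²[3,2] = (0)(1) + (-2)(0) + (0)(-2) = 0
A²[3,3] = (0)(-1) + (-2)(1) + (0)(0) = -2
A² = 
  [  1,   1,   2]
  [  0,  -2,   0]
  [  0,   0,  -2]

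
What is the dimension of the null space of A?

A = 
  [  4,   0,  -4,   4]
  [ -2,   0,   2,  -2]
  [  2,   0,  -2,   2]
nullity(A) = 3

Row reduce:
R2 → R2 + (1/2)·R1
R3 → R3 - (1/2)·R1
REF = 
  [  4,   0,  -4,   4]
  [  0,   0,   0,   0]
  [  0,   0,   0,   0]
Pivot columns: 1 → 1 pivot.
rank(A) = 1, so nullity(A) = 4 - 1 = 3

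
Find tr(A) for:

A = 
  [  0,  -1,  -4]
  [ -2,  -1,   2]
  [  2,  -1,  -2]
-3

tr(A) = 0 + -1 + -2 = -3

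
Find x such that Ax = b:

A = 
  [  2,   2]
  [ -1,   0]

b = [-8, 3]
x = [-3, -1]

Row reduce the augmented matrix [A|b]:
R2 → R2 + (1/2)·R1
REF = 
  [  2,   2,  -8]
  [  0,   1,  -1]

Back-substitution:
x₂ = (-1) / 1 = -1
x₁ = (-8 - (2)(-1)) / 2 = -3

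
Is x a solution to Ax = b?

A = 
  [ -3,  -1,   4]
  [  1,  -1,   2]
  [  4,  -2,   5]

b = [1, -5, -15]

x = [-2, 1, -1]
Yes

Ax = [1, -5, -15] = b ✓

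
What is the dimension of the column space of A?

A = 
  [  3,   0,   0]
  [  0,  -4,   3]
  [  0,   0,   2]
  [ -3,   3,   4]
dim(Col(A)) = 3

Row reduce:
R4 → R4 + (1)·R1
R4 → R4 + (3/4)·R2
R4 → R4 - (25/8)·R3
REF = 
  [  3,   0,   0]
  [  0,  -4,   3]
  [  0,   0,   2]
  [  0,   0,   0]
Pivot columns: 1, 2, 3 → 3 pivots.
dim(Col(A)) = number of pivot columns = 3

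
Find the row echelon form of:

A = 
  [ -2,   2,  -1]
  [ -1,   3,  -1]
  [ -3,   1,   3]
Row operations:
R2 → R2 - (1/2)·R1
R3 → R3 - (3/2)·R1
R3 → R3 + (1)·R2

Resulting echelon form:
REF = 
  [  -2,    2,   -1]
  [   0,    2, -1/2]
  [   0,    0,    4]

Rank = 3 (number of non-zero pivot rows).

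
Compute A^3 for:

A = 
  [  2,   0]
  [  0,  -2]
A² = A·A:
A²[1,1] = (2)(2) + (0)(0) = 4
A²[1,2] = (2)(0) + (0)(-2) = 0
A²[2,1] = (0)(2) + (-2)(0) = 0
A²[2,2] = (0)(0) + (-2)(-2) = 4
A² = 
  [  4,   0]
  [  0,   4]

A^3 = A^2·A:
A^3[1,1] = (4)(2) + (0)(0) = 8
A^3[1,2] = (4)(0) + (0)(-2) = 0
A^3[2,1] = (0)(2) + (4)(0) = 0
A^3[2,2] = (0)(0) + (4)(-2) = -8
A^3 = 
  [  8,   0]
  [  0,  -8]

Therefore
A^3 = 
  [  8,   0]
  [  0,  -8]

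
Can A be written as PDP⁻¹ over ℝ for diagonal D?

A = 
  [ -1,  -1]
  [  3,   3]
Yes

tr(A) = 2, det(A) = 0
Characteristic polynomial: λ² - tr(A)λ + det(A) = λ² - 2λ
λ² - 2λ = λ(λ - 2)
Eigenvalues: 2, 0
λ=0: alg. mult. = 1, geom. mult. = 2 - rank(A - (0)I) = 2 - 1 = 1
λ=2: alg. mult. = 1, geom. mult. = 2 - rank(A - (2)I) = 2 - 1 = 1
Sum of geometric multiplicities equals n, so A has n independent eigenvectors.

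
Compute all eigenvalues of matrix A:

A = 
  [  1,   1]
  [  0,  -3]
tr(A) = -2, det(A) = -3
Characteristic polynomial: λ² - tr(A)λ + det(A) = λ² + 2λ - 3
λ² + 2λ - 3 = (λ + 3)(λ - 1)

λ = 1, -3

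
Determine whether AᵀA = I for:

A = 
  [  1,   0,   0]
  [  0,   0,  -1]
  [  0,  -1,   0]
Yes

AᵀA = 
  [  1,   0,   0]
  [  0,   1,   0]
  [  0,   0,   1]
= I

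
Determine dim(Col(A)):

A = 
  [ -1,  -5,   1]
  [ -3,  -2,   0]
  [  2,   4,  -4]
Row reduce:
R2 → R2 - (3)·R1
R3 → R3 + (2)·R1
R3 → R3 + (6/13)·R2
REF = 
  [    -1,     -5,      1]
  [     0,     13,     -3]
  [     0,      0, -44/13]
Pivot columns: 1, 2, 3 → 3 pivots.
dim(Col(A)) = number of pivot columns = 3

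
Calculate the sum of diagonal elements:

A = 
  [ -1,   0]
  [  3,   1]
0

tr(A) = -1 + 1 = 0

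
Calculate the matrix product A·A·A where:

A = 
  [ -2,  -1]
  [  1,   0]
A^3 = 
  [ -4,  -3]
  [  3,   2]

A² = A·A:
A²[1,1] = (-2)(-2) + (-1)(1) = 3
A²[1,2] = (-2)(-1) + (-1)(0) = 2
A²[2,1] = (1)(-2) + (0)(1) = -2
A²[2,2] = (1)(-1) + (0)(0) = -1
A² = 
  [  3,   2]
  [ -2,  -1]

A^3 = A^2·A:
A^3[1,1] = (3)(-2) + (2)(1) = -4
A^3[1,2] = (3)(-1) + (2)(0) = -3
A^3[2,1] = (-2)(-2) + (-1)(1) = 3
A^3[2,2] = (-2)(-1) + (-1)(0) = 2
A^3 = 
  [ -4,  -3]
  [  3,   2]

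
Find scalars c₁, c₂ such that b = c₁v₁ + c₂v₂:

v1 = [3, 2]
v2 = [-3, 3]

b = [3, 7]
c1 = 2, c2 = 1

b = 2·v1 + 1·v2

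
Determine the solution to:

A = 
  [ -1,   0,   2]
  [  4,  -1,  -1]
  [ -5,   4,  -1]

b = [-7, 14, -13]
x = [3, 0, -2]

Row reduce the augmented matrix [A|b]:
R2 → R2 + (4)·R1
R3 → R3 - (5)·R1
R3 → R3 + (4)·R2
REF = 
  [ -1,   0,   2,  -7]
  [  0,  -1,   7, -14]
  [  0,   0,  17, -34]

Back-substitution:
x₃ = (-34) / 17 = -2
x₂ = (-14 - (7)(-2)) / (-1) = 0
x₁ = (-7 - (0)(0) - (2)(-2)) / (-1) = 3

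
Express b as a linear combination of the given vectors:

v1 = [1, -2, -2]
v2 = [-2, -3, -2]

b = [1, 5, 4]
c1 = -1, c2 = -1

b = -1·v1 + -1·v2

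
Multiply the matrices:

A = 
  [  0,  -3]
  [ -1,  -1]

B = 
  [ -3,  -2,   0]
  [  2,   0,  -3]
AB = 
  [ -6,   0,   9]
  [  1,   2,   3]

A is 2×2 and B is 2×3, so AB is 2×3. Each entry is (row of A)·(column of B):
AB[1,1] = (0)(-3) + (-3)(2) = -6
AB[1,2] = (0)(-2) + (-3)(0) = 0
AB[1,3] = (0)(0) + (-3)(-3) = 9
AB[2,1] = (-1)(-3) + (-1)(2) = 1
AB[2,2] = (-1)(-2) + (-1)(0) = 2
AB[2,3] = (-1)(0) + (-1)(-3) = 3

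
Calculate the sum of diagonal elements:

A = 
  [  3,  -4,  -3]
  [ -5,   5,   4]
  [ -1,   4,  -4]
4

tr(A) = 3 + 5 + -4 = 4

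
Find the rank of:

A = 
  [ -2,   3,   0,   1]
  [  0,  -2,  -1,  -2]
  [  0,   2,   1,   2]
Row reduce:
R3 → R3 + (1)·R2
REF = 
  [ -2,   3,   0,   1]
  [  0,  -2,  -1,  -2]
  [  0,   0,   0,   0]
Pivot columns: 1, 2 → 2 pivots.

rank(A) = 2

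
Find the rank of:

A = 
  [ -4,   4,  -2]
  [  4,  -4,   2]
rank(A) = 1

Row reduce:
R2 → R2 + (1)·R1
REF = 
  [ -4,   4,  -2]
  [  0,   0,   0]
Pivot columns: 1 → 1 pivot.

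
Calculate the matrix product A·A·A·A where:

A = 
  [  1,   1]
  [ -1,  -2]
A^4 = 
  [ -1,  -3]
  [  3,   8]

A² = A·A:
A²[1,1] = (1)(1) + (1)(-1) = 0
A²[1,2] = (1)(1) + (1)(-2) = -1
A²[2,1] = (-1)(1) + (-2)(-1) = 1
A²[2,2] = (-1)(1) + (-2)(-2) = 3
A² = 
  [  0,  -1]
  [  1,   3]

A^3 = A^2·A:
A^3[1,1] = (0)(1) + (-1)(-1) = 1
A^3[1,2] = (0)(1) + (-1)(-2) = 2
A^3[2,1] = (1)(1) + (3)(-1) = -2
A^3[2,2] = (1)(1) + (3)(-2) = -5
A^3 = 
  [  1,   2]
  [ -2,  -5]

A^4 = A^3·A:
A^4[1,1] = (1)(1) + (2)(-1) = -1
A^4[1,2] = (1)(1) + (2)(-2) = -3
A^4[2,1] = (-2)(1) + (-5)(-1) = 3
A^4[2,2] = (-2)(1) + (-5)(-2) = 8
A^4 = 
  [ -1,  -3]
  [  3,   8]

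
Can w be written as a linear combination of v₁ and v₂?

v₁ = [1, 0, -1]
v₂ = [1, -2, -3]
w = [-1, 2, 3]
Yes

Form the augmented matrix and row-reduce:
[v₁|v₂|w] = 
  [  1,   1,  -1]
  [  0,  -2,   2]
  [ -1,  -3,   3]
R3 → R3 + (1)·R1
R3 → R3 - (1)·R2
REF = 
  [  1,   1,  -1]
  [  0,  -2,   2]
  [  0,   0,   0]

No row of the form [0 0 | nonzero], so the system is consistent. Back-substitution gives c₁ = 0, c₂ = -1: w = (0)·v₁ + (-1)·v₂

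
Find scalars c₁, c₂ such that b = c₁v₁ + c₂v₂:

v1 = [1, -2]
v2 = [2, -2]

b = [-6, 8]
c1 = -2, c2 = -2

b = -2·v1 + -2·v2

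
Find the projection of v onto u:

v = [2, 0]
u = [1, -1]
v·u = (2)(1) + (0)(-1) = 2
u·u = (1)² + (-1)² = 2
proj_u(v) = (v·u / u·u) × u = (2/2) × u = (1) × u

proj_u(v) = [1, -1]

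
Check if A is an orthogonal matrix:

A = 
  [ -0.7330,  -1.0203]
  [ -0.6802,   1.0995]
No

AᵀA = 
  [  1,   0]
  [  0,   2.2499]
≠ I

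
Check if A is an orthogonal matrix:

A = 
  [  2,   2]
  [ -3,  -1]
No

AᵀA = 
  [ 13,   7]
  [  7,   5]
≠ I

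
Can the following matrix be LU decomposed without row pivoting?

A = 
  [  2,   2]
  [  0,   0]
Yes.
A[1,1] = 2 ≠ 0, so Gaussian elimination proceeds without a row swap: multiplier ℓ₂₁ = (0)/(2) = 0, and U[2,2] = 0 - (0)(2) = 0.
L = 
  [  1,   0]
  [  0,   1]
U = 
  [  2,   2]
  [  0,   0]
Check row 2 of LU: [(0)(2), (0)(2) + 0] = [0, 0] = row 2 of A ✓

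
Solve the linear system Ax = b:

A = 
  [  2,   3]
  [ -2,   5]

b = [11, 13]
x = [1, 3]

Row reduce the augmented matrix [A|b]:
R2 → R2 + (1)·R1
REF = 
  [  2,   3,  11]
  [  0,   8,  24]

Back-substitution:
x₂ = 24 / 8 = 3
x₁ = (11 - (3)(3)) / 2 = 1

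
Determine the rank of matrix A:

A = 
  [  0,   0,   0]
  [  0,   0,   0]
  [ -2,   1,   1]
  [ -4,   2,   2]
rank(A) = 1

Row reduce:
Swap R1 ↔ R3
R4 → R4 - (2)·R1
REF = 
  [ -2,   1,   1]
  [  0,   0,   0]
  [  0,   0,   0]
  [  0,   0,   0]
Pivot columns: 1 → 1 pivot.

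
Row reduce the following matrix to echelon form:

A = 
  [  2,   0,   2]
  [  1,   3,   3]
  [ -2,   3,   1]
Row operations:
R2 → R2 - (1/2)·R1
R3 → R3 + (1)·R1
R3 → R3 - (1)·R2

Resulting echelon form:
REF = 
  [  2,   0,   2]
  [  0,   3,   2]
  [  0,   0,   1]

Rank = 3 (number of non-zero pivot rows).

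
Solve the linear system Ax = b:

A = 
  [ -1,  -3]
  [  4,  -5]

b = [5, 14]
x = [1, -2]

Row reduce the augmented matrix [A|b]:
R2 → R2 + (4)·R1
REF = 
  [ -1,  -3,   5]
  [  0, -17,  34]

Back-substitution:
x₂ = 34 / (-17) = -2
x₁ = (5 - (-3)(-2)) / (-1) = 1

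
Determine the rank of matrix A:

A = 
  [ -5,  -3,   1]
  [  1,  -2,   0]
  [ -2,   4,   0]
Row reduce:
R2 → R2 + (1/5)·R1
R3 → R3 - (2/5)·R1
R3 → R3 + (2)·R2
REF = 
  [   -5,    -3,     1]
  [    0, -13/5,   1/5]
  [    0,     0,     0]
Pivot columns: 1, 2 → 2 pivots.

rank(A) = 2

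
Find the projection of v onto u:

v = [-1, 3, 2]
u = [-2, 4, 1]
v·u = (-1)(-2) + (3)(4) + (2)(1) = 16
u·u = (-2)² + (4)² + (1)² = 21
proj_u(v) = (v·u / u·u) × u = (16/21) × u

proj_u(v) = [-32/21, 64/21, 16/21]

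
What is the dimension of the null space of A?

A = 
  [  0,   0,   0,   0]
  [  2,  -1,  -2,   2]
nullity(A) = 3

Row reduce:
Swap R1 ↔ R2
REF = 
  [  2,  -1,  -2,   2]
  [  0,   0,   0,   0]
Pivot columns: 1 → 1 pivot.
rank(A) = 1, so nullity(A) = 4 - 1 = 3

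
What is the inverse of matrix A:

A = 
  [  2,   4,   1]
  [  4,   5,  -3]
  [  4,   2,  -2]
det(A) = (2)·((5)(-2) - (-3)(2)) - (4)·((4)(-2) - (-3)(4)) + (1)·((4)(2) - (5)(4))
  = (2)(-4) - (4)(4) + (1)(-12)
  = -36
det(A) = -36 ≠ 0, so A is invertible.

Cofactors Cᵢⱼ = (-1)ⁱ⁺ʲ·Mᵢⱼ:
C = 
  [ -4,  -4, -12]
  [ 10,  -8,  12]
  [-17,  10,  -6]

adj(A) = Cᵀ:
adj(A) = 
  [ -4,  10, -17]
  [ -4,  -8,  10]
  [-12,  12,  -6]

A⁻¹ = (-1/36) · adj(A):
A⁻¹ = 
  [  1/9, -5/18, 17/36]
  [  1/9,   2/9, -5/18]
  [  1/3,  -1/3,   1/6]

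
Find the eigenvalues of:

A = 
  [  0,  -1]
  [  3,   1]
tr(A) = 1, det(A) = 3
Characteristic polynomial: λ² - tr(A)λ + det(A) = λ² - λ + 3
λ² - λ + 3 = 0  ⇒  λ = (1 ± √((-1)² - 4·(3)))/2 = (1 ± √(-11))/2
  = (1 + i√11)/2,  (1 - i√11)/2

λ = (1 + i√11)/2, (1 - i√11)/2  (≈ 0.5 + 1.658i, 0.5 - 1.658i)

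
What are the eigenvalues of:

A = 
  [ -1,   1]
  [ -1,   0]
tr(A) = -1, det(A) = 1
Characteristic polynomial: λ² - tr(A)λ + det(A) = λ² + λ + 1
λ² + λ + 1 = 0  ⇒  λ = (-1 ± √((1)² - 4·(1)))/2 = (-1 ± √(-3))/2
  = (-1 + i√3)/2,  (-1 - i√3)/2

λ = (-1 + i√3)/2, (-1 - i√3)/2  (≈ -0.5 + 0.866i, -0.5 - 0.866i)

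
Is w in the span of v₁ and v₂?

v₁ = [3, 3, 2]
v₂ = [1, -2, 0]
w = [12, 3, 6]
Yes

Form the augmented matrix and row-reduce:
[v₁|v₂|w] = 
  [  3,   1,  12]
  [  3,  -2,   3]
  [  2,   0,   6]
R2 → R2 - (1)·R1
R3 → R3 - (2/3)·R1
R3 → R3 - (2/9)·R2
REF = 
  [  3,   1,  12]
  [  0,  -3,  -9]
  [  0,   0,   0]

No row of the form [0 0 | nonzero], so the system is consistent. Back-substitution gives c₁ = 3, c₂ = 3: w = (3)·v₁ + (3)·v₂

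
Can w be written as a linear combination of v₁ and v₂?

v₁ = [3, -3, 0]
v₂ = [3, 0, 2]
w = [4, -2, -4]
No

Form the augmented matrix and row-reduce:
[v₁|v₂|w] = 
  [  3,   3,   4]
  [ -3,   0,  -2]
  [  0,   2,  -4]
R2 → R2 + (1)·R1
R3 → R3 - (2/3)·R2
REF = 
  [    3,     3,     4]
  [    0,     3,     2]
  [    0,     0, -16/3]

Row 3 reads [0 0 | -16/3], i.e. 0 = -16/3, so the system is inconsistent and w ∉ span{v₁, v₂}.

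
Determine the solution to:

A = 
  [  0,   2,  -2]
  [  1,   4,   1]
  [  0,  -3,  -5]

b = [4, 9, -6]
x = [1, 2, 0]

Row reduce the augmented matrix [A|b]:
Swap R1 ↔ R2
R3 → R3 + (3/2)·R2
REF = 
  [  1,   4,   1,   9]
  [  0,   2,  -2,   4]
  [  0,   0,  -8,   0]

Back-substitution:
x₃ = 0 / (-8) = 0
x₂ = (4 - (-2)(0)) / 2 = 2
x₁ = (9 - (4)(2) - (1)(0)) / 1 = 1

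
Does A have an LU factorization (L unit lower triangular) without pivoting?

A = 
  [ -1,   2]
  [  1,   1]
Yes.
A[1,1] = -1 ≠ 0, so Gaussian elimination proceeds without a row swap: multiplier ℓ₂₁ = (1)/(-1) = -1, and U[2,2] = 1 - (-1)(2) = 3.
L = 
  [  1,   0]
  [ -1,   1]
U = 
  [ -1,   2]
  [  0,   3]
Check row 2 of LU: [(-1)(-1), (-1)(2) + 3] = [1, 1] = row 2 of A ✓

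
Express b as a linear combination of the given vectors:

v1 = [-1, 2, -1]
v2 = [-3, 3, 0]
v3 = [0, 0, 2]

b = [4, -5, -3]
c1 = -1, c2 = -1, c3 = -2

b = -1·v1 + -1·v2 + -2·v3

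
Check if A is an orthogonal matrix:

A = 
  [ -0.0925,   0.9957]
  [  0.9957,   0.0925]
Yes

AᵀA = 
  [  1,   0]
  [  0,   1]
≈ I (equal to I up to the 4-dp rounding of the entries)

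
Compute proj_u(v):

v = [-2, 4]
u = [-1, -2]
v·u = (-2)(-1) + (4)(-2) = -6
u·u = (-1)² + (-2)² = 5
proj_u(v) = (v·u / u·u) × u = (-6/5) × u

proj_u(v) = [6/5, 12/5]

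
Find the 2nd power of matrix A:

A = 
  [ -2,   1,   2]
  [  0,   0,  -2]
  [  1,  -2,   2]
A² = A·A:
A²[1,1] = (-2)(-2) + (1)(0) + (2)(1) = 6
A²[1,2] = (-2)(1) + (1)(0) + (2)(-2) = -6
A²[1,3] = (-2)(2) + (1)(-2) + (2)(2) = -2
A²[2,1] = (0)(-2) + (0)(0) + (-2)(1) = -2
A²[2,2] = (0)(1) + (0)(0) + (-2)(-2) = 4
A²[2,3] = (0)(2) + (0)(-2) + (-2)(2) = -4
A²[3,1] = (1)(-2) + (-2)(0) + (2)(1) = 0
A²[3,2] = (1)(1) + (-2)(0) + (2)(-2) = -3
A²[3,3] = (1)(2) + (-2)(-2) + (2)(2) = 10
A² = 
  [  6,  -6,  -2]
  [ -2,   4,  -4]
  [  0,  -3,  10]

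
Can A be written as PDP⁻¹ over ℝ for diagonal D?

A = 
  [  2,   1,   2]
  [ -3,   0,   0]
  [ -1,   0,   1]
No

Characteristic polynomial: det(λI - A) = λ³ - 3λ² + 7λ - 3
By the rational root theorem any rational root is an integer dividing 3; none of those is a root, so p(λ) has no rational roots and hence (being an irreducible cubic) no repeated roots.
Discriminant of the cubic: Δ = -364
Δ < 0 ⇒ one real eigenvalue and a complex-conjugate pair: λ ≈ 1.237 + 2.042i, 1.237 - 2.042i, 0.5265
Has complex eigenvalues (not diagonalizable over ℝ).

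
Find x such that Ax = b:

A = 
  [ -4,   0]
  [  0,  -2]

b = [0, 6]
x = [0, -3]

Row reduce the augmented matrix [A|b]:
(already in echelon form)
REF = 
  [ -4,   0,   0]
  [  0,  -2,   6]

Back-substitution:
x₂ = 6 / (-2) = -3
x₁ = (0 - (0)(-3)) / (-4) = 0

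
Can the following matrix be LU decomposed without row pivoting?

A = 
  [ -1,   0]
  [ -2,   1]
Yes.
A[1,1] = -1 ≠ 0, so Gaussian elimination proceeds without a row swap: multiplier ℓ₂₁ = (-2)/(-1) = 2, and U[2,2] = 1 - (2)(0) = 1.
L = 
  [  1,   0]
  [  2,   1]
U = 
  [ -1,   0]
  [  0,   1]
Check row 2 of LU: [(2)(-1), (2)(0) + 1] = [-2, 1] = row 2 of A ✓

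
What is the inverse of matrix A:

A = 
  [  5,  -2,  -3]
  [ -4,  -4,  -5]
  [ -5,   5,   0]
det(A) = (5)·((-4)(0) - (-5)(5)) - (-2)·((-4)(0) - (-5)(-5)) + (-3)·((-4)(5) - (-4)(-5))
  = (5)(25) - (-2)(-25) + (-3)(-40)
  = 195
det(A) = 195 ≠ 0, so A is invertible.

Cofactors Cᵢⱼ = (-1)ⁱ⁺ʲ·Mᵢⱼ:
C = 
  [ 25,  25, -40]
  [-15, -15, -15]
  [ -2,  37, -28]

adj(A) = Cᵀ:
adj(A) = 
  [ 25, -15,  -2]
  [ 25, -15,  37]
  [-40, -15, -28]

A⁻¹ = (1/195) · adj(A):
A⁻¹ = 
  [   5/39,   -1/13,  -2/195]
  [   5/39,   -1/13,  37/195]
  [  -8/39,   -1/13, -28/195]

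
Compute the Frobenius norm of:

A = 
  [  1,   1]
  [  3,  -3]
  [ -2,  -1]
||A||_F = 5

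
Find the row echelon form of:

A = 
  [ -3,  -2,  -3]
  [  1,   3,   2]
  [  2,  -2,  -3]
Row operations:
R2 → R2 + (1/3)·R1
R3 → R3 + (2/3)·R1
R3 → R3 + (10/7)·R2

Resulting echelon form:
REF = 
  [   -3,    -2,    -3]
  [    0,   7/3,     1]
  [    0,     0, -25/7]

Rank = 3 (number of non-zero pivot rows).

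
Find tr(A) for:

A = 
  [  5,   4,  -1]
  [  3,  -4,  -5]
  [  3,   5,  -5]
-4

tr(A) = 5 + -4 + -5 = -4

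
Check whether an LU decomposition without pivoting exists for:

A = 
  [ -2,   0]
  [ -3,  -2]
Yes.
A[1,1] = -2 ≠ 0, so Gaussian elimination proceeds without a row swap: multiplier ℓ₂₁ = (-3)/(-2) = 3/2, and U[2,2] = -2 - (3/2)(0) = -2.
L = 
  [  1,   0]
  [3/2,   1]
U = 
  [ -2,   0]
  [  0,  -2]
Check row 2 of LU: [(3/2)(-2), (3/2)(0) + (-2)] = [-3, -2] = row 2 of A ✓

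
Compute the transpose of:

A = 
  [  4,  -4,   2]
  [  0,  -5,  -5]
Aᵀ = 
  [  4,   0]
  [ -4,  -5]
  [  2,  -5]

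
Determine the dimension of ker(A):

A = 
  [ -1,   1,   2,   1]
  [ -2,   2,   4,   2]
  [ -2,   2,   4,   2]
nullity(A) = 3

Row reduce:
R2 → R2 - (2)·R1
R3 → R3 - (2)·R1
REF = 
  [ -1,   1,   2,   1]
  [  0,   0,   0,   0]
  [  0,   0,   0,   0]
Pivot columns: 1 → 1 pivot.
rank(A) = 1, so nullity(A) = 4 - 1 = 3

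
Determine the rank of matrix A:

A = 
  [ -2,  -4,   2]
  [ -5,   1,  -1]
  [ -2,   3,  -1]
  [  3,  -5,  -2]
rank(A) = 3

Row reduce:
R2 → R2 - (5/2)·R1
R3 → R3 - (1)·R1
R4 → R4 + (3/2)·R1
R3 → R3 - (7/11)·R2
R4 → R4 + (1)·R2
R4 → R4 + (55/9)·R3
REF = 
  [  -2,   -4,    2]
  [   0,   11,   -6]
  [   0,    0, 9/11]
  [   0,    0,    0]
Pivot columns: 1, 2, 3 → 3 pivots.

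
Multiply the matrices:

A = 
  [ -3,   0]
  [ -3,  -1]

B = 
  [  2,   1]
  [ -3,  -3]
AB = 
  [ -6,  -3]
  [ -3,   0]

A is 2×2 and B is 2×2, so AB is 2×2. Each entry is (row of A)·(column of B):
AB[1,1] = (-3)(2) + (0)(-3) = -6
AB[1,2] = (-3)(1) + (0)(-3) = -3
AB[2,1] = (-3)(2) + (-1)(-3) = -3
AB[2,2] = (-3)(1) + (-1)(-3) = 0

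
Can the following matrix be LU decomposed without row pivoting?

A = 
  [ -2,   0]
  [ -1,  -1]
Yes.
A[1,1] = -2 ≠ 0, so Gaussian elimination proceeds without a row swap: multiplier ℓ₂₁ = (-1)/(-2) = 1/2, and U[2,2] = -1 - (1/2)(0) = -1.
L = 
  [  1,   0]
  [1/2,   1]
U = 
  [ -2,   0]
  [  0,  -1]
Check row 2 of LU: [(1/2)(-2), (1/2)(0) + (-1)] = [-1, -1] = row 2 of A ✓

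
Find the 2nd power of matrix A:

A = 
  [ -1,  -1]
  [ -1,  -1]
A² = A·A:
A²[1,1] = (-1)(-1) + (-1)(-1) = 2
A²[1,2] = (-1)(-1) + (-1)(-1) = 2
A²[2,1] = (-1)(-1) + (-1)(-1) = 2
A²[2,2] = (-1)(-1) + (-1)(-1) = 2
A² = 
  [  2,   2]
  [  2,   2]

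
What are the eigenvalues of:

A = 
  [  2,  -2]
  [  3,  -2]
λ = i√2, -i√2  (≈ 0 + 1.414i, 0 - 1.414i)

tr(A) = 0, det(A) = 2
Characteristic polynomial: λ² - tr(A)λ + det(A) = λ² + 2
λ² + 2 = 0  ⇒  λ = (0 ± √((0)² - 4·(2)))/2 = (0 ± √(-8))/2
  = i√2,  -i√2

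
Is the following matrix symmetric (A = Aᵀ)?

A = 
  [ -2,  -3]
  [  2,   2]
No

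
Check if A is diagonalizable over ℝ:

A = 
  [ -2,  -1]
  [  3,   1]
No

tr(A) = -1, det(A) = 1
Characteristic polynomial: λ² - tr(A)λ + det(A) = λ² + λ + 1
λ² + λ + 1 = 0  ⇒  λ = (-1 ± √((1)² - 4·(1)))/2 = (-1 ± √(-3))/2
  = (-1 + i√3)/2,  (-1 - i√3)/2
Eigenvalues: (-1 + i√3)/2, (-1 - i√3)/2  (≈ -0.5 + 0.866i, -0.5 - 0.866i)
Has complex eigenvalues (not diagonalizable over ℝ).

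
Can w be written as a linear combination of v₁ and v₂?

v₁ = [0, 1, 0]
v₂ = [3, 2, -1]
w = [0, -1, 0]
Yes

Form the augmented matrix and row-reduce:
[v₁|v₂|w] = 
  [  0,   3,   0]
  [  1,   2,  -1]
  [  0,  -1,   0]
Swap R1 ↔ R2
R3 → R3 + (1/3)·R2
REF = 
  [  1,   2,  -1]
  [  0,   3,   0]
  [  0,   0,   0]

No row of the form [0 0 | nonzero], so the system is consistent. Back-substitution gives c₁ = -1, c₂ = 0: w = (-1)·v₁ + (0)·v₂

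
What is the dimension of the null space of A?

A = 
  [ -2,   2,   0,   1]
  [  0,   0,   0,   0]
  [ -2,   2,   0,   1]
nullity(A) = 3

Row reduce:
R3 → R3 - (1)·R1
REF = 
  [ -2,   2,   0,   1]
  [  0,   0,   0,   0]
  [  0,   0,   0,   0]
Pivot columns: 1 → 1 pivot.
rank(A) = 1, so nullity(A) = 4 - 1 = 3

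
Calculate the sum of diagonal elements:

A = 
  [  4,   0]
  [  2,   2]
6

tr(A) = 4 + 2 = 6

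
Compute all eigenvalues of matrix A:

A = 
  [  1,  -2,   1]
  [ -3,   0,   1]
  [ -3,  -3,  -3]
Characteristic polynomial: det(λI - A) = λ³ + 2λ² - 3λ - 36
Testing integer divisors of the constant term: p(3) = 0, so (λ - 3) is a factor:
p(λ) = (λ - 3)(λ² + 5λ + 12)
λ² + 5λ + 12 = 0  ⇒  λ = (-5 ± √((5)² - 4·(12)))/2 = (-5 ± √(-23))/2
  = (-5 + i√23)/2,  (-5 - i√23)/2

λ = 3, (-5 + i√23)/2, (-5 - i√23)/2  (≈ 3, -2.5 + 2.398i, -2.5 - 2.398i)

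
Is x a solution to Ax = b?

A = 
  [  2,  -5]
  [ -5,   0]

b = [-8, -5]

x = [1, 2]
Yes

Ax = [-8, -5] = b ✓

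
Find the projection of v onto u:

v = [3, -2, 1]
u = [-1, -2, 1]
v·u = (3)(-1) + (-2)(-2) + (1)(1) = 2
u·u = (-1)² + (-2)² + (1)² = 6
proj_u(v) = (v·u / u·u) × u = (2/6) × u = (1/3) × u

proj_u(v) = [-1/3, -2/3, 1/3]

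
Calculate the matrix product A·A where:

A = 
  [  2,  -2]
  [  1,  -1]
A² = A·A:
A²[1,1] = (2)(2) + (-2)(1) = 2
A²[1,2] = (2)(-2) + (-2)(-1) = -2
A²[2,1] = (1)(2) + (-1)(1) = 1
A²[2,2] = (1)(-2) + (-1)(-1) = -1
A² = 
  [  2,  -2]
  [  1,  -1]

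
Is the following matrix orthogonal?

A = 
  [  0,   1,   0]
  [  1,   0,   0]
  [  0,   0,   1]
Yes

AᵀA = 
  [  1,   0,   0]
  [  0,   1,   0]
  [  0,   0,   1]
= I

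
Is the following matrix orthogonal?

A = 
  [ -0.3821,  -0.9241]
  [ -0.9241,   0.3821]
Yes

AᵀA = 
  [  1,   0]
  [  0,   1]
≈ I (equal to I up to the 4-dp rounding of the entries)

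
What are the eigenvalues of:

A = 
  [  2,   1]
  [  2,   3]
λ = 4, 1

tr(A) = 5, det(A) = 4
Characteristic polynomial: λ² - tr(A)λ + det(A) = λ² - 5λ + 4
λ² - 5λ + 4 = (λ - 1)(λ - 4)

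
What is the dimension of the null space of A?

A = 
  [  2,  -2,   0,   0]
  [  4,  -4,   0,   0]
nullity(A) = 3

Row reduce:
R2 → R2 - (2)·R1
REF = 
  [  2,  -2,   0,   0]
  [  0,   0,   0,   0]
Pivot columns: 1 → 1 pivot.
rank(A) = 1, so nullity(A) = 4 - 1 = 3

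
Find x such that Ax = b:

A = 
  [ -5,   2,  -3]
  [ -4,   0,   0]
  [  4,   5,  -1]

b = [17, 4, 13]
Row reduce the augmented matrix [A|b]:
R2 → R2 - (4/5)·R1
R3 → R3 + (4/5)·R1
R3 → R3 + (33/8)·R2
REF = 
  [   -5,     2,    -3,    17]
  [    0,  -8/5,  12/5, -48/5]
  [    0,     0,  13/2,   -13]

Back-substitution:
x₃ = (-13) / (13/2) = -2
x₂ = (-48/5 - (12/5)(-2)) / (-8/5) = 3
x₁ = (17 - (2)(3) - (-3)(-2)) / (-5) = -1

x = [-1, 3, -2]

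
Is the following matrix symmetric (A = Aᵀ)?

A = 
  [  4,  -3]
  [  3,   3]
No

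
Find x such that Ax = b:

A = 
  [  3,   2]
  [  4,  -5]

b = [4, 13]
Row reduce the augmented matrix [A|b]:
R2 → R2 - (4/3)·R1
REF = 
  [    3,     2,     4]
  [    0, -23/3,  23/3]

Back-substitution:
x₂ = (23/3) / (-23/3) = -1
x₁ = (4 - (2)(-1)) / 3 = 2

x = [2, -1]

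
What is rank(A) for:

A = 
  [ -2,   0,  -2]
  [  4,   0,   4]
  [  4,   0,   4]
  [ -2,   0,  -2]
Row reduce:
R2 → R2 + (2)·R1
R3 → R3 + (2)·R1
R4 → R4 - (1)·R1
REF = 
  [ -2,   0,  -2]
  [  0,   0,   0]
  [  0,   0,   0]
  [  0,   0,   0]
Pivot columns: 1 → 1 pivot.

rank(A) = 1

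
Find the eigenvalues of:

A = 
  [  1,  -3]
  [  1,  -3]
λ = 0, -2

tr(A) = -2, det(A) = 0
Characteristic polynomial: λ² - tr(A)λ + det(A) = λ² + 2λ
λ² + 2λ = λ(λ + 2)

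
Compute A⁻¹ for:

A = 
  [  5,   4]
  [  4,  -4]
det(A) = (5)(-4) - (4)(4) = -36
For a 2×2 matrix, A⁻¹ = (1/det(A)) · [[d, -b], [-c, a]]
    = (-1/36) · [[-4, -4], [-4, 5]]

A⁻¹ = 
  [  1/9,   1/9]
  [  1/9, -5/36]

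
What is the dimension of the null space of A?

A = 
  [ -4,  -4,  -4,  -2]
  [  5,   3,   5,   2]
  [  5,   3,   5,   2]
nullity(A) = 2

Row reduce:
R2 → R2 + (5/4)·R1
R3 → R3 + (5/4)·R1
R3 → R3 - (1)·R2
REF = 
  [  -4,   -4,   -4,   -2]
  [   0,   -2,    0, -1/2]
  [   0,    0,    0,    0]
Pivot columns: 1, 2 → 2 pivots.
rank(A) = 2, so nullity(A) = 4 - 2 = 2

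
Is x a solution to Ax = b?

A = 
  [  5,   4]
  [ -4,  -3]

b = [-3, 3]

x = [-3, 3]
Yes

Ax = [-3, 3] = b ✓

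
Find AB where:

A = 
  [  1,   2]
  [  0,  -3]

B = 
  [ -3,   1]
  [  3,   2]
A is 2×2 and B is 2×2, so AB is 2×2. Each entry is (row of A)·(column of B):
AB[1,1] = (1)(-3) + (2)(3) = 3
AB[1,2] = (1)(1) + (2)(2) = 5
AB[2,1] = (0)(-3) + (-3)(3) = -9
AB[2,2] = (0)(1) + (-3)(2) = -6

AB = 
  [  3,   5]
  [ -9,  -6]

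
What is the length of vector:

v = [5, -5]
7.071

||v||₂ = √((5)² + (-5)²) = √50 = 7.071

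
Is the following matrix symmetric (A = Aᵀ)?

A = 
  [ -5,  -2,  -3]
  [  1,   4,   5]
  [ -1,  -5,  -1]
No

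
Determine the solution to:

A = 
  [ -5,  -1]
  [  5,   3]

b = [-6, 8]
x = [1, 1]

Row reduce the augmented matrix [A|b]:
R2 → R2 + (1)·R1
REF = 
  [ -5,  -1,  -6]
  [  0,   2,   2]

Back-substitution:
x₂ = 2 / 2 = 1
x₁ = (-6 - (-1)(1)) / (-5) = 1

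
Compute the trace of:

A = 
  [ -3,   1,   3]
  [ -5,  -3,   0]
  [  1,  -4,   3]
-3

tr(A) = -3 + -3 + 3 = -3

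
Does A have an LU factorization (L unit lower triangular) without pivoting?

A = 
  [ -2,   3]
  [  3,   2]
Yes.
A[1,1] = -2 ≠ 0, so Gaussian elimination proceeds without a row swap: multiplier ℓ₂₁ = (3)/(-2) = -3/2, and U[2,2] = 2 - (-3/2)(3) = 13/2.
L = 
  [   1,    0]
  [-3/2,    1]
U = 
  [  -2,    3]
  [   0, 13/2]
Check row 2 of LU: [(-3/2)(-2), (-3/2)(3) + (13/2)] = [3, 2] = row 2 of A ✓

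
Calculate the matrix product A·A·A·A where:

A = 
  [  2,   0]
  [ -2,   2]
A² = A·A:
A²[1,1] = (2)(2) + (0)(-2) = 4
A²[1,2] = (2)(0) + (0)(2) = 0
A²[2,1] = (-2)(2) + (2)(-2) = -8
A²[2,2] = (-2)(0) + (2)(2) = 4
A² = 
  [  4,   0]
  [ -8,   4]

A^3 = A^2·A:
A^3[1,1] = (4)(2) + (0)(-2) = 8
A^3[1,2] = (4)(0) + (0)(2) = 0
A^3[2,1] = (-8)(2) + (4)(-2) = -24
A^3[2,2] = (-8)(0) + (4)(2) = 8
A^3 = 
  [  8,   0]
  [-24,   8]

A^4 = A^3·A:
A^4[1,1] = (8)(2) + (0)(-2) = 16
A^4[1,2] = (8)(0) + (0)(2) = 0
A^4[2,1] = (-24)(2) + (8)(-2) = -64
A^4[2,2] = (-24)(0) + (8)(2) = 16
A^4 = 
  [ 16,   0]
  [-64,  16]

Therefore
A^4 = 
  [ 16,   0]
  [-64,  16]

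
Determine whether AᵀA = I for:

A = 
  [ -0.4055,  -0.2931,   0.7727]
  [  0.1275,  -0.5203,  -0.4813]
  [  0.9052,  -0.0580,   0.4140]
No

AᵀA = 
  [  1.0001,   0,   0.0001]
  [  0,   0.3600,  -0.0001]
  [  0.0001,  -0.0001,   1.0001]
≠ I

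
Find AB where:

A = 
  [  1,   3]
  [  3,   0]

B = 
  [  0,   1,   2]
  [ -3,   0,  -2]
AB = 
  [ -9,   1,  -4]
  [  0,   3,   6]

A is 2×2 and B is 2×3, so AB is 2×3. Each entry is (row of A)·(column of B):
AB[1,1] = (1)(0) + (3)(-3) = -9
AB[1,2] = (1)(1) + (3)(0) = 1
AB[1,3] = (1)(2) + (3)(-2) = -4
AB[2,1] = (3)(0) + (0)(-3) = 0
AB[2,2] = (3)(1) + (0)(0) = 3
AB[2,3] = (3)(2) + (0)(-2) = 6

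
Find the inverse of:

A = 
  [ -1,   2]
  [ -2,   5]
det(A) = (-1)(5) - (2)(-2) = -1
For a 2×2 matrix, A⁻¹ = (1/det(A)) · [[d, -b], [-c, a]]
    = (-1) · [[5, -2], [2, -1]]

A⁻¹ = 
  [ -5,   2]
  [ -2,   1]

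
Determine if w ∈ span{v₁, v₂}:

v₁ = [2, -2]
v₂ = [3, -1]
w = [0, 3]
Yes

Form the augmented matrix and row-reduce:
[v₁|v₂|w] = 
  [  2,   3,   0]
  [ -2,  -1,   3]
R2 → R2 + (1)·R1
REF = 
  [  2,   3,   0]
  [  0,   2,   3]

No row of the form [0 0 | nonzero], so the system is consistent. Back-substitution gives c₁ = -9/4, c₂ = 3/2: w = (-9/4)·v₁ + (3/2)·v₂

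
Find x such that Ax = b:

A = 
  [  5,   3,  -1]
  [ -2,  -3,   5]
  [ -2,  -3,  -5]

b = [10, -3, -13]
Row reduce the augmented matrix [A|b]:
R2 → R2 + (2/5)·R1
R3 → R3 + (2/5)·R1
R3 → R3 - (1)·R2
REF = 
  [   5,    3,   -1,   10]
  [   0, -9/5, 23/5,    1]
  [   0,    0,  -10,  -10]

Back-substitution:
x₃ = (-10) / (-10) = 1
x₂ = (1 - (23/5)(1)) / (-9/5) = 2
x₁ = (10 - (3)(2) - (-1)(1)) / 5 = 1

x = [1, 2, 1]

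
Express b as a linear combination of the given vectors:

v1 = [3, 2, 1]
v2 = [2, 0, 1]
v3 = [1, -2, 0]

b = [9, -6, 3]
c1 = 0, c2 = 3, c3 = 3

b = 0·v1 + 3·v2 + 3·v3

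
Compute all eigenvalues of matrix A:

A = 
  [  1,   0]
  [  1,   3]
tr(A) = 4, det(A) = 3
Characteristic polynomial: λ² - tr(A)λ + det(A) = λ² - 4λ + 3
λ² - 4λ + 3 = (λ - 1)(λ - 3)

λ = 3, 1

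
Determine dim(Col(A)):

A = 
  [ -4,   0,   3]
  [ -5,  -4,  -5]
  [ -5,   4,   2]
Row reduce:
R2 → R2 - (5/4)·R1
R3 → R3 - (5/4)·R1
R3 → R3 + (1)·R2
REF = 
  [   -4,     0,     3]
  [    0,    -4, -35/4]
  [    0,     0, -21/2]
Pivot columns: 1, 2, 3 → 3 pivots.
dim(Col(A)) = number of pivot columns = 3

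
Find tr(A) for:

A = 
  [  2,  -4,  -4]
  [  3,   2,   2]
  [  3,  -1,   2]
6

tr(A) = 2 + 2 + 2 = 6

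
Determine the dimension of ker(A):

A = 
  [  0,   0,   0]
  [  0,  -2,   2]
nullity(A) = 2

Row reduce:
Swap R1 ↔ R2
REF = 
  [  0,  -2,   2]
  [  0,   0,   0]
Pivot columns: 2 → 1 pivot.
rank(A) = 1, so nullity(A) = 3 - 1 = 2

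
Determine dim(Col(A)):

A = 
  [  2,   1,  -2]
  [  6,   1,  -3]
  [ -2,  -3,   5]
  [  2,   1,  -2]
dim(Col(A)) = 2

Row reduce:
R2 → R2 - (3)·R1
R3 → R3 + (1)·R1
R4 → R4 - (1)·R1
R3 → R3 - (1)·R2
REF = 
  [  2,   1,  -2]
  [  0,  -2,   3]
  [  0,   0,   0]
  [  0,   0,   0]
Pivot columns: 1, 2 → 2 pivots.
dim(Col(A)) = number of pivot columns = 2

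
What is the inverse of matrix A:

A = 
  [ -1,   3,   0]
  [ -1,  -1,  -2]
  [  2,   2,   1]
det(A) = (-1)·((-1)(1) - (-2)(2)) - (3)·((-1)(1) - (-2)(2)) + (0)·((-1)(2) - (-1)(2))
  = (-1)(3) - (3)(3) + (0)(0)
  = -12
det(A) = -12 ≠ 0, so A is invertible.

Cofactors Cᵢⱼ = (-1)ⁱ⁺ʲ·Mᵢⱼ:
C = 
  [  3,  -3,   0]
  [ -3,  -1,   8]
  [ -6,  -2,   4]

adj(A) = Cᵀ:
adj(A) = 
  [  3,  -3,  -6]
  [ -3,  -1,  -2]
  [  0,   8,   4]

A⁻¹ = (-1/12) · adj(A):
A⁻¹ = 
  [-1/4,  1/4,  1/2]
  [ 1/4, 1/12,  1/6]
  [   0, -2/3, -1/3]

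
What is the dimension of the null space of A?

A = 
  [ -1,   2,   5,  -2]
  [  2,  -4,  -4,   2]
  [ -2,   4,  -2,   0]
nullity(A) = 2

Row reduce:
R2 → R2 + (2)·R1
R3 → R3 - (2)·R1
R3 → R3 + (2)·R2
REF = 
  [ -1,   2,   5,  -2]
  [  0,   0,   6,  -2]
  [  0,   0,   0,   0]
Pivot columns: 1, 3 → 2 pivots.
rank(A) = 2, so nullity(A) = 4 - 2 = 2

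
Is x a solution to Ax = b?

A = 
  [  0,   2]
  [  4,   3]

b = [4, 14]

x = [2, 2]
Yes

Ax = [4, 14] = b ✓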